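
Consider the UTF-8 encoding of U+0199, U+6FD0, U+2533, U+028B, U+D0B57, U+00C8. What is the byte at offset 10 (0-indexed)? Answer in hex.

U+0199 → 2-byte form C6 99 at offsets 0–1.
U+6FD0 → 3-byte form E6 BF 90 at offsets 2–4.
U+2533 → 3-byte form E2 94 B3 at offsets 5–7.
U+028B → 2-byte form CA 8B at offsets 8–9.
U+D0B57 → 4-byte form F3 90 AD 97 at offsets 10–13.
Offset 10 falls in char 5's range; it's byte 1 of F3 90 AD 97 = 0xF3.

0xF3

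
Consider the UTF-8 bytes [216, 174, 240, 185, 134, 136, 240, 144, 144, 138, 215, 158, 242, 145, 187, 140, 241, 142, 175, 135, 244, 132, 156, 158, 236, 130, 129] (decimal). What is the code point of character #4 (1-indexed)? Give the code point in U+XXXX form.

Offset 0: leading byte 0xD8 = 11011000 → 2-byte char #1 = D8 AE.
Offset 2: leading byte 0xF0 = 11110000 → 4-byte char #2 = F0 B9 86 88.
Offset 6: leading byte 0xF0 = 11110000 → 4-byte char #3 = F0 90 90 8A.
Offset 10: leading byte 0xD7 = 11010111 → 2-byte char #4 = D7 9E.
Leading byte 0xD7 = 11010111 matches 110xxxxx → 2-byte sequence.
Byte 1: 0xD7 = 11010111, payload 10111 (5 bits).
Byte 2: 0x9E = 10011110 (10xxxxxx ✓), payload 011110.
Concatenate: 10111011110 = 0x5DE (11 bits → U+05DE).

U+05DE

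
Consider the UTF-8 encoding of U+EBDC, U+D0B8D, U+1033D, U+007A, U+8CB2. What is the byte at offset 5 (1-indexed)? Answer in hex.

1-indexed offset 5 is 0-indexed offset 4.
U+EBDC → 3-byte form EE AF 9C at offsets 0–2.
U+D0B8D → 4-byte form F3 90 AE 8D at offsets 3–6.
Offset 4 falls in char 2's range; it's byte 2 of F3 90 AE 8D = 0x90.

0x90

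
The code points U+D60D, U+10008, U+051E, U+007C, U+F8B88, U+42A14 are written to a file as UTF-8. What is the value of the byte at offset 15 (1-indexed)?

0xF1

1-indexed offset 15 is 0-indexed offset 14.
U+D60D → 3-byte form ED 98 8D at offsets 0–2.
U+10008 → 4-byte form F0 90 80 88 at offsets 3–6.
U+051E → 2-byte form D4 9E at offsets 7–8.
U+007C → 1-byte form 7C at offsets 9–9.
U+F8B88 → 4-byte form F3 B8 AE 88 at offsets 10–13.
U+42A14 → 4-byte form F1 82 A8 94 at offsets 14–17.
Offset 14 falls in char 6's range; it's byte 1 of F1 82 A8 94 = 0xF1.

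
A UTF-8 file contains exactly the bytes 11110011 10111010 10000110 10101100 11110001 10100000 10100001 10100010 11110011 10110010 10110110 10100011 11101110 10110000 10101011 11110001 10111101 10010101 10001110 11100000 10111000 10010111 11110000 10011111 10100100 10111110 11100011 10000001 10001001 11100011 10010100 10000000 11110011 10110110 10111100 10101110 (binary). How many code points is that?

Byte at offset 0: 0xF3 = 11110011 → 4-byte char (#1). Advance 4.
Byte at offset 4: 0xF1 = 11110001 → 4-byte char (#2). Advance 4.
Byte at offset 8: 0xF3 = 11110011 → 4-byte char (#3). Advance 4.
Byte at offset 12: 0xEE = 11101110 → 3-byte char (#4). Advance 3.
Byte at offset 15: 0xF1 = 11110001 → 4-byte char (#5). Advance 4.
Byte at offset 19: 0xE0 = 11100000 → 3-byte char (#6). Advance 3.
Byte at offset 22: 0xF0 = 11110000 → 4-byte char (#7). Advance 4.
Byte at offset 26: 0xE3 = 11100011 → 3-byte char (#8). Advance 3.
Byte at offset 29: 0xE3 = 11100011 → 3-byte char (#9). Advance 3.
Byte at offset 32: 0xF3 = 11110011 → 4-byte char (#10). Advance 4.
Reached end at offset 36 after 10 code points.

10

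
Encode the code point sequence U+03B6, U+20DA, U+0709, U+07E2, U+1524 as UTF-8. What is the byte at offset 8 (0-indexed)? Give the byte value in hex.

U+03B6 → 2-byte form CE B6 at offsets 0–1.
U+20DA → 3-byte form E2 83 9A at offsets 2–4.
U+0709 → 2-byte form DC 89 at offsets 5–6.
U+07E2 → 2-byte form DF A2 at offsets 7–8.
Offset 8 falls in char 4's range; it's byte 2 of DF A2 = 0xA2.

0xA2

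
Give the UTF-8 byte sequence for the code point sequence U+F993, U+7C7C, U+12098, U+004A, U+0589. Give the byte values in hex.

EF A6 93 E7 B1 BC F0 92 82 98 4A D6 89

U+F993: 3-byte form → EF A6 93.
U+7C7C: 3-byte form → E7 B1 BC.
U+12098: 4-byte form → F0 92 82 98.
U+004A: 1-byte form → 4A.
U+0589: 2-byte form → D6 89.
Concatenated (13 bytes): EF A6 93 E7 B1 BC F0 92 82 98 4A D6 89.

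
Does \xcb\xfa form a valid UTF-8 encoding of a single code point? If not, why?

Leading byte 0xCB = 11001011 → 2-byte form.
Byte 2 is 0xFA = 11111010, which is not 10xxxxxx — expected a continuation byte.

invalid (non-continuation byte where continuation expected)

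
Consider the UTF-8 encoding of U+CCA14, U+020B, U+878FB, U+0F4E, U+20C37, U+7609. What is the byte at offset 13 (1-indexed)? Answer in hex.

1-indexed offset 13 is 0-indexed offset 12.
U+CCA14 → 4-byte form F3 8C A8 94 at offsets 0–3.
U+020B → 2-byte form C8 8B at offsets 4–5.
U+878FB → 4-byte form F2 87 A3 BB at offsets 6–9.
U+0F4E → 3-byte form E0 BD 8E at offsets 10–12.
Offset 12 falls in char 4's range; it's byte 3 of E0 BD 8E = 0x8E.

0x8E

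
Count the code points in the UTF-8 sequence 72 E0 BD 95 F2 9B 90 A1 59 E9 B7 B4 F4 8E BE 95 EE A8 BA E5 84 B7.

8

Byte at offset 0: 0x72 = 01110010 → 1-byte char (#1). Advance 1.
Byte at offset 1: 0xE0 = 11100000 → 3-byte char (#2). Advance 3.
Byte at offset 4: 0xF2 = 11110010 → 4-byte char (#3). Advance 4.
Byte at offset 8: 0x59 = 01011001 → 1-byte char (#4). Advance 1.
Byte at offset 9: 0xE9 = 11101001 → 3-byte char (#5). Advance 3.
Byte at offset 12: 0xF4 = 11110100 → 4-byte char (#6). Advance 4.
Byte at offset 16: 0xEE = 11101110 → 3-byte char (#7). Advance 3.
Byte at offset 19: 0xE5 = 11100101 → 3-byte char (#8). Advance 3.
Reached end at offset 22 after 8 code points.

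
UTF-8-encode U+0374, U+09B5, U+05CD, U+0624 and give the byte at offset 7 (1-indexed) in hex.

1-indexed offset 7 is 0-indexed offset 6.
U+0374 → 2-byte form CD B4 at offsets 0–1.
U+09B5 → 3-byte form E0 A6 B5 at offsets 2–4.
U+05CD → 2-byte form D7 8D at offsets 5–6.
Offset 6 falls in char 3's range; it's byte 2 of D7 8D = 0x8D.

0x8D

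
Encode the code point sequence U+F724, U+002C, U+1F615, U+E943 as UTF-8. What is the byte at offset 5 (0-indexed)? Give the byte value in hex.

U+F724 → 3-byte form EF 9C A4 at offsets 0–2.
U+002C → 1-byte form 2C at offsets 3–3.
U+1F615 → 4-byte form F0 9F 98 95 at offsets 4–7.
Offset 5 falls in char 3's range; it's byte 2 of F0 9F 98 95 = 0x9F.

0x9F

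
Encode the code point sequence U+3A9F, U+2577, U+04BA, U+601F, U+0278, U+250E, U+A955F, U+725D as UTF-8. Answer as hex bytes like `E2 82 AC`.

U+3A9F: 3-byte form → E3 AA 9F.
U+2577: 3-byte form → E2 95 B7.
U+04BA: 2-byte form → D2 BA.
U+601F: 3-byte form → E6 80 9F.
U+0278: 2-byte form → C9 B8.
U+250E: 3-byte form → E2 94 8E.
U+A955F: 4-byte form → F2 A9 95 9F.
U+725D: 3-byte form → E7 89 9D.
Concatenated (23 bytes): E3 AA 9F E2 95 B7 D2 BA E6 80 9F C9 B8 E2 94 8E F2 A9 95 9F E7 89 9D.

E3 AA 9F E2 95 B7 D2 BA E6 80 9F C9 B8 E2 94 8E F2 A9 95 9F E7 89 9D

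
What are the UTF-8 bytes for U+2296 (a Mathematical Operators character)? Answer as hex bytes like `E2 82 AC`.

U+2296 = 0x2296 = 8854 decimal. In range U+0800–U+FFFF → 3-byte form: 1110xxxx 10xxxxxx 10xxxxxx.
Binary (16 bits): 0010001010010110.
Split 4+6+6: 0010 | 001010 | 010110.
Byte 1: 11100010 = 0xE2.
Byte 2: 10001010 = 0x8A.
Byte 3: 10010110 = 0x96.

E2 8A 96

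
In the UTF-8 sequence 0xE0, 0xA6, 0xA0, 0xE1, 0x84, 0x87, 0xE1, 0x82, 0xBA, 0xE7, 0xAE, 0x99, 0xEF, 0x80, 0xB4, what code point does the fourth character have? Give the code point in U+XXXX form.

U+7B99

Offset 0: leading byte 0xE0 = 11100000 → 3-byte char #1 = E0 A6 A0.
Offset 3: leading byte 0xE1 = 11100001 → 3-byte char #2 = E1 84 87.
Offset 6: leading byte 0xE1 = 11100001 → 3-byte char #3 = E1 82 BA.
Offset 9: leading byte 0xE7 = 11100111 → 3-byte char #4 = E7 AE 99.
Leading byte 0xE7 = 11100111 matches 1110xxxx → 3-byte sequence.
Byte 1: 0xE7 = 11100111, payload 0111 (4 bits).
Byte 2: 0xAE = 10101110 (10xxxxxx ✓), payload 101110.
Byte 3: 0x99 = 10011001 (10xxxxxx ✓), payload 011001.
Concatenate: 0111101110011001 = 0x7B99 (16 bits → U+7B99).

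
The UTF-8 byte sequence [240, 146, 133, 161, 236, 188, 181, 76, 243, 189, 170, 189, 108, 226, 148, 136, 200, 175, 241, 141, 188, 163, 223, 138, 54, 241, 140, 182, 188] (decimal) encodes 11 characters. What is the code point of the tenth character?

Offset 0: leading byte 0xF0 = 11110000 → 4-byte char #1 = F0 92 85 A1.
Offset 4: leading byte 0xEC = 11101100 → 3-byte char #2 = EC BC B5.
Offset 7: leading byte 0x4C = 01001100 → 1-byte char #3 = 4C.
Offset 8: leading byte 0xF3 = 11110011 → 4-byte char #4 = F3 BD AA BD.
Offset 12: leading byte 0x6C = 01101100 → 1-byte char #5 = 6C.
Offset 13: leading byte 0xE2 = 11100010 → 3-byte char #6 = E2 94 88.
Offset 16: leading byte 0xC8 = 11001000 → 2-byte char #7 = C8 AF.
Offset 18: leading byte 0xF1 = 11110001 → 4-byte char #8 = F1 8D BC A3.
Offset 22: leading byte 0xDF = 11011111 → 2-byte char #9 = DF 8A.
Offset 24: leading byte 0x36 = 00110110 → 1-byte char #10 = 36.
Leading byte 0x36 = 00110110 matches 0xxxxxxx → 1-byte sequence.
Byte 1: 0x36 = 00110110, payload 0110110 (7 bits).
Concatenate: 0110110 = 0x36 (7 bits → U+0036).

U+0036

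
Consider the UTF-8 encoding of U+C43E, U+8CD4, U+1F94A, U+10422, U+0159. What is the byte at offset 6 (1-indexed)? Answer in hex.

0x94

1-indexed offset 6 is 0-indexed offset 5.
U+C43E → 3-byte form EC 90 BE at offsets 0–2.
U+8CD4 → 3-byte form E8 B3 94 at offsets 3–5.
Offset 5 falls in char 2's range; it's byte 3 of E8 B3 94 = 0x94.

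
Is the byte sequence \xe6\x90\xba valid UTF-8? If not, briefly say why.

valid

Leading byte 0xE6 = 11100110 → 3-byte form.
Continuation bytes 0x90=10010000, 0xBA=10111010 all match 10xxxxxx.
Decoded value 0x643A is ≥ 0x800 (shortest form) and not a surrogate.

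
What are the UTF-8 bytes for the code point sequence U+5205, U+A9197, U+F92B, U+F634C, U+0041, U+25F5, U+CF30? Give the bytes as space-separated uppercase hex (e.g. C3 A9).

U+5205: 3-byte form → E5 88 85.
U+A9197: 4-byte form → F2 A9 86 97.
U+F92B: 3-byte form → EF A4 AB.
U+F634C: 4-byte form → F3 B6 8D 8C.
U+0041: 1-byte form → 41.
U+25F5: 3-byte form → E2 97 B5.
U+CF30: 3-byte form → EC BC B0.
Concatenated (21 bytes): E5 88 85 F2 A9 86 97 EF A4 AB F3 B6 8D 8C 41 E2 97 B5 EC BC B0.

E5 88 85 F2 A9 86 97 EF A4 AB F3 B6 8D 8C 41 E2 97 B5 EC BC B0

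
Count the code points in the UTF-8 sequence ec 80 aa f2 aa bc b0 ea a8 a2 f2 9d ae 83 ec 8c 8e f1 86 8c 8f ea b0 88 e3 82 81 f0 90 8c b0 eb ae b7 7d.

Byte at offset 0: 0xEC = 11101100 → 3-byte char (#1). Advance 3.
Byte at offset 3: 0xF2 = 11110010 → 4-byte char (#2). Advance 4.
Byte at offset 7: 0xEA = 11101010 → 3-byte char (#3). Advance 3.
Byte at offset 10: 0xF2 = 11110010 → 4-byte char (#4). Advance 4.
Byte at offset 14: 0xEC = 11101100 → 3-byte char (#5). Advance 3.
Byte at offset 17: 0xF1 = 11110001 → 4-byte char (#6). Advance 4.
Byte at offset 21: 0xEA = 11101010 → 3-byte char (#7). Advance 3.
Byte at offset 24: 0xE3 = 11100011 → 3-byte char (#8). Advance 3.
Byte at offset 27: 0xF0 = 11110000 → 4-byte char (#9). Advance 4.
Byte at offset 31: 0xEB = 11101011 → 3-byte char (#10). Advance 3.
Byte at offset 34: 0x7D = 01111101 → 1-byte char (#11). Advance 1.
Reached end at offset 35 after 11 code points.

11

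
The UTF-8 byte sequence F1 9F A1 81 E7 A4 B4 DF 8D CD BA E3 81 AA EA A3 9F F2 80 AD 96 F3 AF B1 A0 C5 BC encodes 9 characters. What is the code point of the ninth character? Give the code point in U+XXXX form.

Offset 0: leading byte 0xF1 = 11110001 → 4-byte char #1 = F1 9F A1 81.
Offset 4: leading byte 0xE7 = 11100111 → 3-byte char #2 = E7 A4 B4.
Offset 7: leading byte 0xDF = 11011111 → 2-byte char #3 = DF 8D.
Offset 9: leading byte 0xCD = 11001101 → 2-byte char #4 = CD BA.
Offset 11: leading byte 0xE3 = 11100011 → 3-byte char #5 = E3 81 AA.
Offset 14: leading byte 0xEA = 11101010 → 3-byte char #6 = EA A3 9F.
Offset 17: leading byte 0xF2 = 11110010 → 4-byte char #7 = F2 80 AD 96.
Offset 21: leading byte 0xF3 = 11110011 → 4-byte char #8 = F3 AF B1 A0.
Offset 25: leading byte 0xC5 = 11000101 → 2-byte char #9 = C5 BC.
Leading byte 0xC5 = 11000101 matches 110xxxxx → 2-byte sequence.
Byte 1: 0xC5 = 11000101, payload 00101 (5 bits).
Byte 2: 0xBC = 10111100 (10xxxxxx ✓), payload 111100.
Concatenate: 00101111100 = 0x17C (11 bits → U+017C).

U+017C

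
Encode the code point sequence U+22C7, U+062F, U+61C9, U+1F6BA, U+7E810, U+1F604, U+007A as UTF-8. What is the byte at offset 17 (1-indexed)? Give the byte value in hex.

1-indexed offset 17 is 0-indexed offset 16.
U+22C7 → 3-byte form E2 8B 87 at offsets 0–2.
U+062F → 2-byte form D8 AF at offsets 3–4.
U+61C9 → 3-byte form E6 87 89 at offsets 5–7.
U+1F6BA → 4-byte form F0 9F 9A BA at offsets 8–11.
U+7E810 → 4-byte form F1 BE A0 90 at offsets 12–15.
U+1F604 → 4-byte form F0 9F 98 84 at offsets 16–19.
Offset 16 falls in char 6's range; it's byte 1 of F0 9F 98 84 = 0xF0.

0xF0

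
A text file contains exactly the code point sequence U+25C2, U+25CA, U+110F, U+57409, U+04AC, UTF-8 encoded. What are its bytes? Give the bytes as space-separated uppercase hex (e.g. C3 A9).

U+25C2: 3-byte form → E2 97 82.
U+25CA: 3-byte form → E2 97 8A.
U+110F: 3-byte form → E1 84 8F.
U+57409: 4-byte form → F1 97 90 89.
U+04AC: 2-byte form → D2 AC.
Concatenated (15 bytes): E2 97 82 E2 97 8A E1 84 8F F1 97 90 89 D2 AC.

E2 97 82 E2 97 8A E1 84 8F F1 97 90 89 D2 AC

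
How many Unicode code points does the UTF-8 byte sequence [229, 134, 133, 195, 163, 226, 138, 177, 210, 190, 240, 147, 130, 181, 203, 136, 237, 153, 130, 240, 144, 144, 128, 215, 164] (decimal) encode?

Byte at offset 0: 0xE5 = 11100101 → 3-byte char (#1). Advance 3.
Byte at offset 3: 0xC3 = 11000011 → 2-byte char (#2). Advance 2.
Byte at offset 5: 0xE2 = 11100010 → 3-byte char (#3). Advance 3.
Byte at offset 8: 0xD2 = 11010010 → 2-byte char (#4). Advance 2.
Byte at offset 10: 0xF0 = 11110000 → 4-byte char (#5). Advance 4.
Byte at offset 14: 0xCB = 11001011 → 2-byte char (#6). Advance 2.
Byte at offset 16: 0xED = 11101101 → 3-byte char (#7). Advance 3.
Byte at offset 19: 0xF0 = 11110000 → 4-byte char (#8). Advance 4.
Byte at offset 23: 0xD7 = 11010111 → 2-byte char (#9). Advance 2.
Reached end at offset 25 after 9 code points.

9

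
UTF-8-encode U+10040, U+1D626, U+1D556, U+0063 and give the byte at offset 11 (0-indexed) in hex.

0x96

U+10040 → 4-byte form F0 90 81 80 at offsets 0–3.
U+1D626 → 4-byte form F0 9D 98 A6 at offsets 4–7.
U+1D556 → 4-byte form F0 9D 95 96 at offsets 8–11.
Offset 11 falls in char 3's range; it's byte 4 of F0 9D 95 96 = 0x96.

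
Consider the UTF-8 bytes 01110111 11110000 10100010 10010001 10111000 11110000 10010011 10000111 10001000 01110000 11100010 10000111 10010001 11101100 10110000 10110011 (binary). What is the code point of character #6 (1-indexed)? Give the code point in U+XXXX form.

U+CC33

Offset 0: leading byte 0x77 = 01110111 → 1-byte char #1 = 77.
Offset 1: leading byte 0xF0 = 11110000 → 4-byte char #2 = F0 A2 91 B8.
Offset 5: leading byte 0xF0 = 11110000 → 4-byte char #3 = F0 93 87 88.
Offset 9: leading byte 0x70 = 01110000 → 1-byte char #4 = 70.
Offset 10: leading byte 0xE2 = 11100010 → 3-byte char #5 = E2 87 91.
Offset 13: leading byte 0xEC = 11101100 → 3-byte char #6 = EC B0 B3.
Leading byte 0xEC = 11101100 matches 1110xxxx → 3-byte sequence.
Byte 1: 0xEC = 11101100, payload 1100 (4 bits).
Byte 2: 0xB0 = 10110000 (10xxxxxx ✓), payload 110000.
Byte 3: 0xB3 = 10110011 (10xxxxxx ✓), payload 110011.
Concatenate: 1100110000110011 = 0xCC33 (16 bits → U+CC33).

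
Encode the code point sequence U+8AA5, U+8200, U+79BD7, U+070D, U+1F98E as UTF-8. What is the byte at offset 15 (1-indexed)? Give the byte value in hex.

1-indexed offset 15 is 0-indexed offset 14.
U+8AA5 → 3-byte form E8 AA A5 at offsets 0–2.
U+8200 → 3-byte form E8 88 80 at offsets 3–5.
U+79BD7 → 4-byte form F1 B9 AF 97 at offsets 6–9.
U+070D → 2-byte form DC 8D at offsets 10–11.
U+1F98E → 4-byte form F0 9F A6 8E at offsets 12–15.
Offset 14 falls in char 5's range; it's byte 3 of F0 9F A6 8E = 0xA6.

0xA6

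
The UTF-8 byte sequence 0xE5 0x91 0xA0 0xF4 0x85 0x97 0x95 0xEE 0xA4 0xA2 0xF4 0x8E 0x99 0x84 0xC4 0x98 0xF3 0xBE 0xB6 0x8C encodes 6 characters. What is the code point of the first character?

U+5460

Offset 0: leading byte 0xE5 = 11100101 → 3-byte char #1 = E5 91 A0.
Leading byte 0xE5 = 11100101 matches 1110xxxx → 3-byte sequence.
Byte 1: 0xE5 = 11100101, payload 0101 (4 bits).
Byte 2: 0x91 = 10010001 (10xxxxxx ✓), payload 010001.
Byte 3: 0xA0 = 10100000 (10xxxxxx ✓), payload 100000.
Concatenate: 0101010001100000 = 0x5460 (16 bits → U+5460).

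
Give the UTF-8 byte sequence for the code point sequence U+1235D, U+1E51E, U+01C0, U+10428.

U+1235D: 4-byte form → F0 92 8D 9D.
U+1E51E: 4-byte form → F0 9E 94 9E.
U+01C0: 2-byte form → C7 80.
U+10428: 4-byte form → F0 90 90 A8.
Concatenated (14 bytes): F0 92 8D 9D F0 9E 94 9E C7 80 F0 90 90 A8.

F0 92 8D 9D F0 9E 94 9E C7 80 F0 90 90 A8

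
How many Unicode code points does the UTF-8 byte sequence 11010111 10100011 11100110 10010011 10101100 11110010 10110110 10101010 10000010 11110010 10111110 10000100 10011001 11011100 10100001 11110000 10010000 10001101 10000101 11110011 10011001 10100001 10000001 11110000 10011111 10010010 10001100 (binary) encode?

Byte at offset 0: 0xD7 = 11010111 → 2-byte char (#1). Advance 2.
Byte at offset 2: 0xE6 = 11100110 → 3-byte char (#2). Advance 3.
Byte at offset 5: 0xF2 = 11110010 → 4-byte char (#3). Advance 4.
Byte at offset 9: 0xF2 = 11110010 → 4-byte char (#4). Advance 4.
Byte at offset 13: 0xDC = 11011100 → 2-byte char (#5). Advance 2.
Byte at offset 15: 0xF0 = 11110000 → 4-byte char (#6). Advance 4.
Byte at offset 19: 0xF3 = 11110011 → 4-byte char (#7). Advance 4.
Byte at offset 23: 0xF0 = 11110000 → 4-byte char (#8). Advance 4.
Reached end at offset 27 after 8 code points.

8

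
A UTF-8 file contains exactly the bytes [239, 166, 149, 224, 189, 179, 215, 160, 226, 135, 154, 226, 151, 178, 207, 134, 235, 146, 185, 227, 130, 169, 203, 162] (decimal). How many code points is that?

Byte at offset 0: 0xEF = 11101111 → 3-byte char (#1). Advance 3.
Byte at offset 3: 0xE0 = 11100000 → 3-byte char (#2). Advance 3.
Byte at offset 6: 0xD7 = 11010111 → 2-byte char (#3). Advance 2.
Byte at offset 8: 0xE2 = 11100010 → 3-byte char (#4). Advance 3.
Byte at offset 11: 0xE2 = 11100010 → 3-byte char (#5). Advance 3.
Byte at offset 14: 0xCF = 11001111 → 2-byte char (#6). Advance 2.
Byte at offset 16: 0xEB = 11101011 → 3-byte char (#7). Advance 3.
Byte at offset 19: 0xE3 = 11100011 → 3-byte char (#8). Advance 3.
Byte at offset 22: 0xCB = 11001011 → 2-byte char (#9). Advance 2.
Reached end at offset 24 after 9 code points.

9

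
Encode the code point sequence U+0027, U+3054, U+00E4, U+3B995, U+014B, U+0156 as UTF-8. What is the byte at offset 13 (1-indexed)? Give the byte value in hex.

0xC5

1-indexed offset 13 is 0-indexed offset 12.
U+0027 → 1-byte form 27 at offsets 0–0.
U+3054 → 3-byte form E3 81 94 at offsets 1–3.
U+00E4 → 2-byte form C3 A4 at offsets 4–5.
U+3B995 → 4-byte form F0 BB A6 95 at offsets 6–9.
U+014B → 2-byte form C5 8B at offsets 10–11.
U+0156 → 2-byte form C5 96 at offsets 12–13.
Offset 12 falls in char 6's range; it's byte 1 of C5 96 = 0xC5.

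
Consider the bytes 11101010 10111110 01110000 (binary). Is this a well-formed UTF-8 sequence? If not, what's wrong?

Leading byte 0xEA = 11101010 → 3-byte form.
Byte 3 is 0x70 = 01110000, which is not 10xxxxxx — expected a continuation byte.

invalid (non-continuation byte where continuation expected)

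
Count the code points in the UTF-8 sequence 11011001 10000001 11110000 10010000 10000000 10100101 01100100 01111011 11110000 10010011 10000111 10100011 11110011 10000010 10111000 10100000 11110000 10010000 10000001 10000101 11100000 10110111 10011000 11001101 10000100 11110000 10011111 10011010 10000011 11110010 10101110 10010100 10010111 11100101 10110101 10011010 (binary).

12

Byte at offset 0: 0xD9 = 11011001 → 2-byte char (#1). Advance 2.
Byte at offset 2: 0xF0 = 11110000 → 4-byte char (#2). Advance 4.
Byte at offset 6: 0x64 = 01100100 → 1-byte char (#3). Advance 1.
Byte at offset 7: 0x7B = 01111011 → 1-byte char (#4). Advance 1.
Byte at offset 8: 0xF0 = 11110000 → 4-byte char (#5). Advance 4.
Byte at offset 12: 0xF3 = 11110011 → 4-byte char (#6). Advance 4.
Byte at offset 16: 0xF0 = 11110000 → 4-byte char (#7). Advance 4.
Byte at offset 20: 0xE0 = 11100000 → 3-byte char (#8). Advance 3.
Byte at offset 23: 0xCD = 11001101 → 2-byte char (#9). Advance 2.
Byte at offset 25: 0xF0 = 11110000 → 4-byte char (#10). Advance 4.
Byte at offset 29: 0xF2 = 11110010 → 4-byte char (#11). Advance 4.
Byte at offset 33: 0xE5 = 11100101 → 3-byte char (#12). Advance 3.
Reached end at offset 36 after 12 code points.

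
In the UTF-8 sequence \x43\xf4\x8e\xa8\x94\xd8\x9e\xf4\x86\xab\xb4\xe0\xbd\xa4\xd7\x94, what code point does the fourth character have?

Offset 0: leading byte 0x43 = 01000011 → 1-byte char #1 = 43.
Offset 1: leading byte 0xF4 = 11110100 → 4-byte char #2 = F4 8E A8 94.
Offset 5: leading byte 0xD8 = 11011000 → 2-byte char #3 = D8 9E.
Offset 7: leading byte 0xF4 = 11110100 → 4-byte char #4 = F4 86 AB B4.
Leading byte 0xF4 = 11110100 matches 11110xxx → 4-byte sequence.
Byte 1: 0xF4 = 11110100, payload 100 (3 bits).
Byte 2: 0x86 = 10000110 (10xxxxxx ✓), payload 000110.
Byte 3: 0xAB = 10101011 (10xxxxxx ✓), payload 101011.
Byte 4: 0xB4 = 10110100 (10xxxxxx ✓), payload 110100.
Concatenate: 100000110101011110100 = 0x106AF4 (21 bits → U+106AF4).

U+106AF4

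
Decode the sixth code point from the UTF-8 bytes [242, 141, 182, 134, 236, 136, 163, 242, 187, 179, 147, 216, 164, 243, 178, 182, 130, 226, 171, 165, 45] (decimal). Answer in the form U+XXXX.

U+2AE5

Offset 0: leading byte 0xF2 = 11110010 → 4-byte char #1 = F2 8D B6 86.
Offset 4: leading byte 0xEC = 11101100 → 3-byte char #2 = EC 88 A3.
Offset 7: leading byte 0xF2 = 11110010 → 4-byte char #3 = F2 BB B3 93.
Offset 11: leading byte 0xD8 = 11011000 → 2-byte char #4 = D8 A4.
Offset 13: leading byte 0xF3 = 11110011 → 4-byte char #5 = F3 B2 B6 82.
Offset 17: leading byte 0xE2 = 11100010 → 3-byte char #6 = E2 AB A5.
Leading byte 0xE2 = 11100010 matches 1110xxxx → 3-byte sequence.
Byte 1: 0xE2 = 11100010, payload 0010 (4 bits).
Byte 2: 0xAB = 10101011 (10xxxxxx ✓), payload 101011.
Byte 3: 0xA5 = 10100101 (10xxxxxx ✓), payload 100101.
Concatenate: 0010101011100101 = 0x2AE5 (16 bits → U+2AE5).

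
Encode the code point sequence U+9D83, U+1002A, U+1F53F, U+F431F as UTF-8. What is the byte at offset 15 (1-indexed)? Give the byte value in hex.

0x9F

1-indexed offset 15 is 0-indexed offset 14.
U+9D83 → 3-byte form E9 B6 83 at offsets 0–2.
U+1002A → 4-byte form F0 90 80 AA at offsets 3–6.
U+1F53F → 4-byte form F0 9F 94 BF at offsets 7–10.
U+F431F → 4-byte form F3 B4 8C 9F at offsets 11–14.
Offset 14 falls in char 4's range; it's byte 4 of F3 B4 8C 9F = 0x9F.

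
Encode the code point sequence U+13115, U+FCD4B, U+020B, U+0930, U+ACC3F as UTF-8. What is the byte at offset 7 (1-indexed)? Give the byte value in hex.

0xB5

1-indexed offset 7 is 0-indexed offset 6.
U+13115 → 4-byte form F0 93 84 95 at offsets 0–3.
U+FCD4B → 4-byte form F3 BC B5 8B at offsets 4–7.
Offset 6 falls in char 2's range; it's byte 3 of F3 BC B5 8B = 0xB5.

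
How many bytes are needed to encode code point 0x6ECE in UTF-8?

3

U+6ECE = 0x6ECE. UTF-8 uses 1 byte below 0x80, 2 below 0x800, 3 below 0x10000, 4 up to 0x10FFFF. 0x6ECE is in U+0800–U+FFFF → 3 bytes.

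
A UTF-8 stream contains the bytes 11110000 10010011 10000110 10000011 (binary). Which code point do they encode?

Leading byte 0xF0 = 11110000 matches 11110xxx → 4-byte sequence.
Byte 1: 0xF0 = 11110000, payload 000 (3 bits).
Byte 2: 0x93 = 10010011 (10xxxxxx ✓), payload 010011.
Byte 3: 0x86 = 10000110 (10xxxxxx ✓), payload 000110.
Byte 4: 0x83 = 10000011 (10xxxxxx ✓), payload 000011.
Concatenate: 000010011000110000011 = 0x13183 (21 bits → U+13183).

U+13183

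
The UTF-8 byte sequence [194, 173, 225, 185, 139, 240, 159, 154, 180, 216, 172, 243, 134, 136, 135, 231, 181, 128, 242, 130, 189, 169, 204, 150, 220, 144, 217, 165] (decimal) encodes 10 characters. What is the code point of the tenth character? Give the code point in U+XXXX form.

Offset 0: leading byte 0xC2 = 11000010 → 2-byte char #1 = C2 AD.
Offset 2: leading byte 0xE1 = 11100001 → 3-byte char #2 = E1 B9 8B.
Offset 5: leading byte 0xF0 = 11110000 → 4-byte char #3 = F0 9F 9A B4.
Offset 9: leading byte 0xD8 = 11011000 → 2-byte char #4 = D8 AC.
Offset 11: leading byte 0xF3 = 11110011 → 4-byte char #5 = F3 86 88 87.
Offset 15: leading byte 0xE7 = 11100111 → 3-byte char #6 = E7 B5 80.
Offset 18: leading byte 0xF2 = 11110010 → 4-byte char #7 = F2 82 BD A9.
Offset 22: leading byte 0xCC = 11001100 → 2-byte char #8 = CC 96.
Offset 24: leading byte 0xDC = 11011100 → 2-byte char #9 = DC 90.
Offset 26: leading byte 0xD9 = 11011001 → 2-byte char #10 = D9 A5.
Leading byte 0xD9 = 11011001 matches 110xxxxx → 2-byte sequence.
Byte 1: 0xD9 = 11011001, payload 11001 (5 bits).
Byte 2: 0xA5 = 10100101 (10xxxxxx ✓), payload 100101.
Concatenate: 11001100101 = 0x665 (11 bits → U+0665).

U+0665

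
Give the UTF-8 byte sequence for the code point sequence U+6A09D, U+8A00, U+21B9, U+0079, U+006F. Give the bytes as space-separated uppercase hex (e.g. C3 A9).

F1 AA 82 9D E8 A8 80 E2 86 B9 79 6F

U+6A09D: 4-byte form → F1 AA 82 9D.
U+8A00: 3-byte form → E8 A8 80.
U+21B9: 3-byte form → E2 86 B9.
U+0079: 1-byte form → 79.
U+006F: 1-byte form → 6F.
Concatenated (12 bytes): F1 AA 82 9D E8 A8 80 E2 86 B9 79 6F.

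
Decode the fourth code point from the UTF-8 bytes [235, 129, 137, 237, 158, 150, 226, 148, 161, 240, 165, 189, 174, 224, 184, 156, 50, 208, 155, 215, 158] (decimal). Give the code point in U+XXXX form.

Offset 0: leading byte 0xEB = 11101011 → 3-byte char #1 = EB 81 89.
Offset 3: leading byte 0xED = 11101101 → 3-byte char #2 = ED 9E 96.
Offset 6: leading byte 0xE2 = 11100010 → 3-byte char #3 = E2 94 A1.
Offset 9: leading byte 0xF0 = 11110000 → 4-byte char #4 = F0 A5 BD AE.
Leading byte 0xF0 = 11110000 matches 11110xxx → 4-byte sequence.
Byte 1: 0xF0 = 11110000, payload 000 (3 bits).
Byte 2: 0xA5 = 10100101 (10xxxxxx ✓), payload 100101.
Byte 3: 0xBD = 10111101 (10xxxxxx ✓), payload 111101.
Byte 4: 0xAE = 10101110 (10xxxxxx ✓), payload 101110.
Concatenate: 000100101111101101110 = 0x25F6E (21 bits → U+25F6E).

U+25F6E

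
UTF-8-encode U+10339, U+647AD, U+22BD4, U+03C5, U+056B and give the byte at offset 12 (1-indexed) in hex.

0x94

1-indexed offset 12 is 0-indexed offset 11.
U+10339 → 4-byte form F0 90 8C B9 at offsets 0–3.
U+647AD → 4-byte form F1 A4 9E AD at offsets 4–7.
U+22BD4 → 4-byte form F0 A2 AF 94 at offsets 8–11.
Offset 11 falls in char 3's range; it's byte 4 of F0 A2 AF 94 = 0x94.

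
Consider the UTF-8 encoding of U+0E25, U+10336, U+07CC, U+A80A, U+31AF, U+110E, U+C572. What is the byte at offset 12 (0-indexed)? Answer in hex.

U+0E25 → 3-byte form E0 B8 A5 at offsets 0–2.
U+10336 → 4-byte form F0 90 8C B6 at offsets 3–6.
U+07CC → 2-byte form DF 8C at offsets 7–8.
U+A80A → 3-byte form EA A0 8A at offsets 9–11.
U+31AF → 3-byte form E3 86 AF at offsets 12–14.
Offset 12 falls in char 5's range; it's byte 1 of E3 86 AF = 0xE3.

0xE3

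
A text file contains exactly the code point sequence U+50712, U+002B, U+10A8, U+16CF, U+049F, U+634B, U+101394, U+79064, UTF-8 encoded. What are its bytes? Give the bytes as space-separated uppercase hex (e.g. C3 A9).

F1 90 9C 92 2B E1 82 A8 E1 9B 8F D2 9F E6 8D 8B F4 81 8E 94 F1 B9 81 A4

U+50712: 4-byte form → F1 90 9C 92.
U+002B: 1-byte form → 2B.
U+10A8: 3-byte form → E1 82 A8.
U+16CF: 3-byte form → E1 9B 8F.
U+049F: 2-byte form → D2 9F.
U+634B: 3-byte form → E6 8D 8B.
U+101394: 4-byte form → F4 81 8E 94.
U+79064: 4-byte form → F1 B9 81 A4.
Concatenated (24 bytes): F1 90 9C 92 2B E1 82 A8 E1 9B 8F D2 9F E6 8D 8B F4 81 8E 94 F1 B9 81 A4.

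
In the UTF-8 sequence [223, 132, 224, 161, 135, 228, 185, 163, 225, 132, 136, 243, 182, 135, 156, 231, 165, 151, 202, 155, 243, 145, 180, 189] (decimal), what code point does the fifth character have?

U+F61DC

Offset 0: leading byte 0xDF = 11011111 → 2-byte char #1 = DF 84.
Offset 2: leading byte 0xE0 = 11100000 → 3-byte char #2 = E0 A1 87.
Offset 5: leading byte 0xE4 = 11100100 → 3-byte char #3 = E4 B9 A3.
Offset 8: leading byte 0xE1 = 11100001 → 3-byte char #4 = E1 84 88.
Offset 11: leading byte 0xF3 = 11110011 → 4-byte char #5 = F3 B6 87 9C.
Leading byte 0xF3 = 11110011 matches 11110xxx → 4-byte sequence.
Byte 1: 0xF3 = 11110011, payload 011 (3 bits).
Byte 2: 0xB6 = 10110110 (10xxxxxx ✓), payload 110110.
Byte 3: 0x87 = 10000111 (10xxxxxx ✓), payload 000111.
Byte 4: 0x9C = 10011100 (10xxxxxx ✓), payload 011100.
Concatenate: 011110110000111011100 = 0xF61DC (21 bits → U+F61DC).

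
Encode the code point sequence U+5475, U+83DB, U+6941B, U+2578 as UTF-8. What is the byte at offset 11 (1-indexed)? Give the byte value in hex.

1-indexed offset 11 is 0-indexed offset 10.
U+5475 → 3-byte form E5 91 B5 at offsets 0–2.
U+83DB → 3-byte form E8 8F 9B at offsets 3–5.
U+6941B → 4-byte form F1 A9 90 9B at offsets 6–9.
U+2578 → 3-byte form E2 95 B8 at offsets 10–12.
Offset 10 falls in char 4's range; it's byte 1 of E2 95 B8 = 0xE2.

0xE2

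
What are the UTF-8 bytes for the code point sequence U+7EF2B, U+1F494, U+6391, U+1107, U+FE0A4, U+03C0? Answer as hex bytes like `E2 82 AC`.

U+7EF2B: 4-byte form → F1 BE BC AB.
U+1F494: 4-byte form → F0 9F 92 94.
U+6391: 3-byte form → E6 8E 91.
U+1107: 3-byte form → E1 84 87.
U+FE0A4: 4-byte form → F3 BE 82 A4.
U+03C0: 2-byte form → CF 80.
Concatenated (20 bytes): F1 BE BC AB F0 9F 92 94 E6 8E 91 E1 84 87 F3 BE 82 A4 CF 80.

F1 BE BC AB F0 9F 92 94 E6 8E 91 E1 84 87 F3 BE 82 A4 CF 80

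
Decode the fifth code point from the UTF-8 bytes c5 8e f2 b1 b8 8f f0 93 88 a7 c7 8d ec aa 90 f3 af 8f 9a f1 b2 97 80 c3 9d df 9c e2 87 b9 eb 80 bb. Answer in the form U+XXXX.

U+CA90

Offset 0: leading byte 0xC5 = 11000101 → 2-byte char #1 = C5 8E.
Offset 2: leading byte 0xF2 = 11110010 → 4-byte char #2 = F2 B1 B8 8F.
Offset 6: leading byte 0xF0 = 11110000 → 4-byte char #3 = F0 93 88 A7.
Offset 10: leading byte 0xC7 = 11000111 → 2-byte char #4 = C7 8D.
Offset 12: leading byte 0xEC = 11101100 → 3-byte char #5 = EC AA 90.
Leading byte 0xEC = 11101100 matches 1110xxxx → 3-byte sequence.
Byte 1: 0xEC = 11101100, payload 1100 (4 bits).
Byte 2: 0xAA = 10101010 (10xxxxxx ✓), payload 101010.
Byte 3: 0x90 = 10010000 (10xxxxxx ✓), payload 010000.
Concatenate: 1100101010010000 = 0xCA90 (16 bits → U+CA90).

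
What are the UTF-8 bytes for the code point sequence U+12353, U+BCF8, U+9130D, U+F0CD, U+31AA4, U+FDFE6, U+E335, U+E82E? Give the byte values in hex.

U+12353: 4-byte form → F0 92 8D 93.
U+BCF8: 3-byte form → EB B3 B8.
U+9130D: 4-byte form → F2 91 8C 8D.
U+F0CD: 3-byte form → EF 83 8D.
U+31AA4: 4-byte form → F0 B1 AA A4.
U+FDFE6: 4-byte form → F3 BD BF A6.
U+E335: 3-byte form → EE 8C B5.
U+E82E: 3-byte form → EE A0 AE.
Concatenated (28 bytes): F0 92 8D 93 EB B3 B8 F2 91 8C 8D EF 83 8D F0 B1 AA A4 F3 BD BF A6 EE 8C B5 EE A0 AE.

F0 92 8D 93 EB B3 B8 F2 91 8C 8D EF 83 8D F0 B1 AA A4 F3 BD BF A6 EE 8C B5 EE A0 AE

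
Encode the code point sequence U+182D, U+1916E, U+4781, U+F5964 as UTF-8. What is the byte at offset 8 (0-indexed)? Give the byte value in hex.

0x9E

U+182D → 3-byte form E1 A0 AD at offsets 0–2.
U+1916E → 4-byte form F0 99 85 AE at offsets 3–6.
U+4781 → 3-byte form E4 9E 81 at offsets 7–9.
Offset 8 falls in char 3's range; it's byte 2 of E4 9E 81 = 0x9E.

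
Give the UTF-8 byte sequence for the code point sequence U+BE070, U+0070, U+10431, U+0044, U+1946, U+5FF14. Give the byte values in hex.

F2 BE 81 B0 70 F0 90 90 B1 44 E1 A5 86 F1 9F BC 94

U+BE070: 4-byte form → F2 BE 81 B0.
U+0070: 1-byte form → 70.
U+10431: 4-byte form → F0 90 90 B1.
U+0044: 1-byte form → 44.
U+1946: 3-byte form → E1 A5 86.
U+5FF14: 4-byte form → F1 9F BC 94.
Concatenated (17 bytes): F2 BE 81 B0 70 F0 90 90 B1 44 E1 A5 86 F1 9F BC 94.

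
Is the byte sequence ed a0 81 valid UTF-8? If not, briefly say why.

invalid (encodes a surrogate (U+D800–U+DFFF))

Structurally a 3-byte sequence; payload = 0xD801.
But 0xD801 is in U+D800–U+DFFF, the surrogate range. Surrogates are not Unicode scalar values and are forbidden in UTF-8.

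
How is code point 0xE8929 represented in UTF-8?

F3 A8 A4 A9

U+E8929 = 0xE8929 = 952617 decimal. In range U+10000–U+10FFFF → 4-byte form: 11110xxx 10xxxxxx 10xxxxxx 10xxxxxx.
Binary (21 bits): 011101000100100101001.
Split 3+6+6+6: 011 | 101000 | 100100 | 101001.
Byte 1: 11110011 = 0xF3.
Byte 2: 10101000 = 0xA8.
Byte 3: 10100100 = 0xA4.
Byte 4: 10101001 = 0xA9.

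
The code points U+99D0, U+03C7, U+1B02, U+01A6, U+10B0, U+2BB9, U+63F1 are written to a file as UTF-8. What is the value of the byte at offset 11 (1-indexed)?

0xE1

1-indexed offset 11 is 0-indexed offset 10.
U+99D0 → 3-byte form E9 A7 90 at offsets 0–2.
U+03C7 → 2-byte form CF 87 at offsets 3–4.
U+1B02 → 3-byte form E1 AC 82 at offsets 5–7.
U+01A6 → 2-byte form C6 A6 at offsets 8–9.
U+10B0 → 3-byte form E1 82 B0 at offsets 10–12.
Offset 10 falls in char 5's range; it's byte 1 of E1 82 B0 = 0xE1.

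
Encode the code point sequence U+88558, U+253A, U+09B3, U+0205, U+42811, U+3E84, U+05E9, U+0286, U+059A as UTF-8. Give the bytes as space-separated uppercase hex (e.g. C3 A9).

F2 88 95 98 E2 94 BA E0 A6 B3 C8 85 F1 82 A0 91 E3 BA 84 D7 A9 CA 86 D6 9A

U+88558: 4-byte form → F2 88 95 98.
U+253A: 3-byte form → E2 94 BA.
U+09B3: 3-byte form → E0 A6 B3.
U+0205: 2-byte form → C8 85.
U+42811: 4-byte form → F1 82 A0 91.
U+3E84: 3-byte form → E3 BA 84.
U+05E9: 2-byte form → D7 A9.
U+0286: 2-byte form → CA 86.
U+059A: 2-byte form → D6 9A.
Concatenated (25 bytes): F2 88 95 98 E2 94 BA E0 A6 B3 C8 85 F1 82 A0 91 E3 BA 84 D7 A9 CA 86 D6 9A.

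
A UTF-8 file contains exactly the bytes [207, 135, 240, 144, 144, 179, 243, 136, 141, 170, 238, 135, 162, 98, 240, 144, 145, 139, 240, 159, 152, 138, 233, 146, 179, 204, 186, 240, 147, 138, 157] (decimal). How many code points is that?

10

Byte at offset 0: 0xCF = 11001111 → 2-byte char (#1). Advance 2.
Byte at offset 2: 0xF0 = 11110000 → 4-byte char (#2). Advance 4.
Byte at offset 6: 0xF3 = 11110011 → 4-byte char (#3). Advance 4.
Byte at offset 10: 0xEE = 11101110 → 3-byte char (#4). Advance 3.
Byte at offset 13: 0x62 = 01100010 → 1-byte char (#5). Advance 1.
Byte at offset 14: 0xF0 = 11110000 → 4-byte char (#6). Advance 4.
Byte at offset 18: 0xF0 = 11110000 → 4-byte char (#7). Advance 4.
Byte at offset 22: 0xE9 = 11101001 → 3-byte char (#8). Advance 3.
Byte at offset 25: 0xCC = 11001100 → 2-byte char (#9). Advance 2.
Byte at offset 27: 0xF0 = 11110000 → 4-byte char (#10). Advance 4.
Reached end at offset 31 after 10 code points.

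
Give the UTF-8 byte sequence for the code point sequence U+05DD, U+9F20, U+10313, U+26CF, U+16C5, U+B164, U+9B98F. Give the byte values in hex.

U+05DD: 2-byte form → D7 9D.
U+9F20: 3-byte form → E9 BC A0.
U+10313: 4-byte form → F0 90 8C 93.
U+26CF: 3-byte form → E2 9B 8F.
U+16C5: 3-byte form → E1 9B 85.
U+B164: 3-byte form → EB 85 A4.
U+9B98F: 4-byte form → F2 9B A6 8F.
Concatenated (22 bytes): D7 9D E9 BC A0 F0 90 8C 93 E2 9B 8F E1 9B 85 EB 85 A4 F2 9B A6 8F.

D7 9D E9 BC A0 F0 90 8C 93 E2 9B 8F E1 9B 85 EB 85 A4 F2 9B A6 8F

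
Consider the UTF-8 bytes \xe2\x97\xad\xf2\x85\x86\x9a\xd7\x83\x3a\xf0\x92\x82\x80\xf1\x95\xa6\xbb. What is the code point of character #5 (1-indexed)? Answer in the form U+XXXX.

U+12080

Offset 0: leading byte 0xE2 = 11100010 → 3-byte char #1 = E2 97 AD.
Offset 3: leading byte 0xF2 = 11110010 → 4-byte char #2 = F2 85 86 9A.
Offset 7: leading byte 0xD7 = 11010111 → 2-byte char #3 = D7 83.
Offset 9: leading byte 0x3A = 00111010 → 1-byte char #4 = 3A.
Offset 10: leading byte 0xF0 = 11110000 → 4-byte char #5 = F0 92 82 80.
Leading byte 0xF0 = 11110000 matches 11110xxx → 4-byte sequence.
Byte 1: 0xF0 = 11110000, payload 000 (3 bits).
Byte 2: 0x92 = 10010010 (10xxxxxx ✓), payload 010010.
Byte 3: 0x82 = 10000010 (10xxxxxx ✓), payload 000010.
Byte 4: 0x80 = 10000000 (10xxxxxx ✓), payload 000000.
Concatenate: 000010010000010000000 = 0x12080 (21 bits → U+12080).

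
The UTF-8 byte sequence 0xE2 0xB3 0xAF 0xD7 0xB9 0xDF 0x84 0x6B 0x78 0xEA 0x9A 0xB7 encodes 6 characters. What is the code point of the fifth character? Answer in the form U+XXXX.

Offset 0: leading byte 0xE2 = 11100010 → 3-byte char #1 = E2 B3 AF.
Offset 3: leading byte 0xD7 = 11010111 → 2-byte char #2 = D7 B9.
Offset 5: leading byte 0xDF = 11011111 → 2-byte char #3 = DF 84.
Offset 7: leading byte 0x6B = 01101011 → 1-byte char #4 = 6B.
Offset 8: leading byte 0x78 = 01111000 → 1-byte char #5 = 78.
Leading byte 0x78 = 01111000 matches 0xxxxxxx → 1-byte sequence.
Byte 1: 0x78 = 01111000, payload 1111000 (7 bits).
Concatenate: 1111000 = 0x78 (7 bits → U+0078).

U+0078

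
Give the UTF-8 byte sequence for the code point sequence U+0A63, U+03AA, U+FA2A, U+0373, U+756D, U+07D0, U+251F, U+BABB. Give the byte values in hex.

U+0A63: 3-byte form → E0 A9 A3.
U+03AA: 2-byte form → CE AA.
U+FA2A: 3-byte form → EF A8 AA.
U+0373: 2-byte form → CD B3.
U+756D: 3-byte form → E7 95 AD.
U+07D0: 2-byte form → DF 90.
U+251F: 3-byte form → E2 94 9F.
U+BABB: 3-byte form → EB AA BB.
Concatenated (21 bytes): E0 A9 A3 CE AA EF A8 AA CD B3 E7 95 AD DF 90 E2 94 9F EB AA BB.

E0 A9 A3 CE AA EF A8 AA CD B3 E7 95 AD DF 90 E2 94 9F EB AA BB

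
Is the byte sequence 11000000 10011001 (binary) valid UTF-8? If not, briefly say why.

invalid (overlong encoding)

Leading byte 0xC0 = 11000000 → 2-byte form.
Continuation bytes all match 10xxxxxx. Payload decodes to 0x19.
But 0x19 < 0x80, the minimum for a 2-byte sequence — this is an overlong encoding.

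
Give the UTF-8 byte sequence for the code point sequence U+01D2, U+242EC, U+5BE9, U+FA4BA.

U+01D2: 2-byte form → C7 92.
U+242EC: 4-byte form → F0 A4 8B AC.
U+5BE9: 3-byte form → E5 AF A9.
U+FA4BA: 4-byte form → F3 BA 92 BA.
Concatenated (13 bytes): C7 92 F0 A4 8B AC E5 AF A9 F3 BA 92 BA.

C7 92 F0 A4 8B AC E5 AF A9 F3 BA 92 BA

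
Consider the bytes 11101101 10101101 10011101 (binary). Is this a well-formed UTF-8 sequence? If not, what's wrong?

Structurally a 3-byte sequence; payload = 0xDB5D.
But 0xDB5D is in U+D800–U+DFFF, the surrogate range. Surrogates are not Unicode scalar values and are forbidden in UTF-8.

invalid (encodes a surrogate (U+D800–U+DFFF))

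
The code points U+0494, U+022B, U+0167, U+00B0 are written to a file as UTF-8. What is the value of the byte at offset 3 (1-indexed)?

0xC8

1-indexed offset 3 is 0-indexed offset 2.
U+0494 → 2-byte form D2 94 at offsets 0–1.
U+022B → 2-byte form C8 AB at offsets 2–3.
Offset 2 falls in char 2's range; it's byte 1 of C8 AB = 0xC8.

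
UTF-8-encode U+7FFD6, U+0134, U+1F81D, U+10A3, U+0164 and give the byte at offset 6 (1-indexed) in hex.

0xB4

1-indexed offset 6 is 0-indexed offset 5.
U+7FFD6 → 4-byte form F1 BF BF 96 at offsets 0–3.
U+0134 → 2-byte form C4 B4 at offsets 4–5.
Offset 5 falls in char 2's range; it's byte 2 of C4 B4 = 0xB4.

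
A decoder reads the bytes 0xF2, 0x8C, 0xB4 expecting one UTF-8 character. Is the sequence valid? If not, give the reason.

invalid (sequence truncated)

Leading byte 0xF2 = 11110010 → 4-byte form, but only 3 bytes are present.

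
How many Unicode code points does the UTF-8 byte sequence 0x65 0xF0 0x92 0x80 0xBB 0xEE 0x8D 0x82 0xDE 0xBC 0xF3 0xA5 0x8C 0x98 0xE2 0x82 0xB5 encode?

6

Byte at offset 0: 0x65 = 01100101 → 1-byte char (#1). Advance 1.
Byte at offset 1: 0xF0 = 11110000 → 4-byte char (#2). Advance 4.
Byte at offset 5: 0xEE = 11101110 → 3-byte char (#3). Advance 3.
Byte at offset 8: 0xDE = 11011110 → 2-byte char (#4). Advance 2.
Byte at offset 10: 0xF3 = 11110011 → 4-byte char (#5). Advance 4.
Byte at offset 14: 0xE2 = 11100010 → 3-byte char (#6). Advance 3.
Reached end at offset 17 after 6 code points.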